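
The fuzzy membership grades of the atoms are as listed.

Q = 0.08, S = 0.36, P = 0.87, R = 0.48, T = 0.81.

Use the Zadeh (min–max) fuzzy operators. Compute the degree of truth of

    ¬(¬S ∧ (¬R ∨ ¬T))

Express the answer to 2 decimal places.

0.48

¬S = 1 − 0.36 = 0.64
¬R = 1 − 0.48 = 0.52
¬T = 1 − 0.81 = 0.19
¬R ∨ ¬T = max(a, b) on (0.52, 0.19) = 0.52
¬S ∧ (¬R ∨ ¬T) = min(a, b) on (0.64, 0.52) = 0.52
¬(¬S ∧ (¬R ∨ ¬T)) = 1 − 0.52 = 0.48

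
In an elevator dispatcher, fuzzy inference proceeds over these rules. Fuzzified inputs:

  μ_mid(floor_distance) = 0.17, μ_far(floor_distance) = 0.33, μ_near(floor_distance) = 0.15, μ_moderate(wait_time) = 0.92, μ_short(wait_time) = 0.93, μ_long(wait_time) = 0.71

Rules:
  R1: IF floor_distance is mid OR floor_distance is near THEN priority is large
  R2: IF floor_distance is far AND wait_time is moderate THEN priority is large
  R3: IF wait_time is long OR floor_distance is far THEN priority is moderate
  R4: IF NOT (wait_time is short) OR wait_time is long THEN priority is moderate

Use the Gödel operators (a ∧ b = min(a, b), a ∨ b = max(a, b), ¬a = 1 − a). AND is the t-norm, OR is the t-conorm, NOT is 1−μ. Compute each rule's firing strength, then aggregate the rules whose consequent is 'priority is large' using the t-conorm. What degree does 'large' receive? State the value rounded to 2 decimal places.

0.33

R1: mid=0.17, near=0.15; OR[max(a, b)] → w = 0.17
R2: far=0.33, moderate=0.92; AND[min(a, b)] → w = 0.33
R3: long=0.71, far=0.33; OR[max(a, b)] → w = 0.71
R4: ¬short=1−0.93=0.07, long=0.71; OR[max(a, b)] → w = 0.71
Rules with consequent 'large': {R1, R2} → strengths 0.17, 0.33
Aggregate via t-conorm [max(a, b)]: 0.33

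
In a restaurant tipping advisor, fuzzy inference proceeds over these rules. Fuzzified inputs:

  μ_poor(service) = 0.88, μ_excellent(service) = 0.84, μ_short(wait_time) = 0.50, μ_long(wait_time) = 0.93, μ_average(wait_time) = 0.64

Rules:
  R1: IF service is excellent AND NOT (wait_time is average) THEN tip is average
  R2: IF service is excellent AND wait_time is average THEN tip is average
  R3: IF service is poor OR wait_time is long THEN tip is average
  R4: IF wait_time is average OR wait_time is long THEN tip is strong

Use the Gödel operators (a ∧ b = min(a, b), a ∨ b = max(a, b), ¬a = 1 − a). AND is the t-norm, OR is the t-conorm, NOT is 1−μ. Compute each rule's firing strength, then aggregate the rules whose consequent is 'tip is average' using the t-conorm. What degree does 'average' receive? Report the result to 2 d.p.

R1: excellent=0.84, ¬average=1−0.64=0.36; AND[min(a, b)] → w = 0.36
R2: excellent=0.84, average=0.64; AND[min(a, b)] → w = 0.64
R3: poor=0.88, long=0.93; OR[max(a, b)] → w = 0.93
R4: average=0.64, long=0.93; OR[max(a, b)] → w = 0.93
Rules with consequent 'average': {R1, R2, R3} → strengths 0.36, 0.64, 0.93
Aggregate via t-conorm [max(a, b)]: 0.93

0.93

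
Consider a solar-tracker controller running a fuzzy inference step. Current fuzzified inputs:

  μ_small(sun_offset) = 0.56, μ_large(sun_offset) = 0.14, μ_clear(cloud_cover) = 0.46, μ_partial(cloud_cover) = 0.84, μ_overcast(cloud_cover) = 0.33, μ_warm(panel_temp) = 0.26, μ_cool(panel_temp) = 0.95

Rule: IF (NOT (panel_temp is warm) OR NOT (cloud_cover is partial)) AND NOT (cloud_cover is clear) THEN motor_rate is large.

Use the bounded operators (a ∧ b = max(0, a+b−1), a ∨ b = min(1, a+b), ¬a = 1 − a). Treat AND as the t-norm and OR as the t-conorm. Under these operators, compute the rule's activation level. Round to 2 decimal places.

firing strength: (¬warm=1−0.26=0.74 OR ¬partial=1−0.84=0.16) = 0.90; AND[max(0, a+b−1)] with ¬clear=1−0.46=0.54 → w = 0.44

0.44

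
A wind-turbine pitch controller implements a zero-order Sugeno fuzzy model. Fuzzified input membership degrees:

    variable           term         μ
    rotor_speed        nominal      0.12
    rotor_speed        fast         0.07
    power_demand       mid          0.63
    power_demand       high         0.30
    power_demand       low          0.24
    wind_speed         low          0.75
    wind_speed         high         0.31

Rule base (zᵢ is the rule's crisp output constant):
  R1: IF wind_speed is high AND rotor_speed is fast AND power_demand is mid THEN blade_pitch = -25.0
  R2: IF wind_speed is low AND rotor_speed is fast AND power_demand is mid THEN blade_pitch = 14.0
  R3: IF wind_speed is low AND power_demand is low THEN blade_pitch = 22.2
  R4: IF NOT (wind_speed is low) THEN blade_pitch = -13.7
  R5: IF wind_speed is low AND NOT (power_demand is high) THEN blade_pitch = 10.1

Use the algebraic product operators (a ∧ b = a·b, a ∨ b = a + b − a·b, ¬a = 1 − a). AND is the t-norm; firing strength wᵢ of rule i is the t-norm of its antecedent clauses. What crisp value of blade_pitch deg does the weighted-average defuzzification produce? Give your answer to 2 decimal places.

R1 (z=-25.0): high=0.31, fast=0.07, mid=0.63; AND[a·b] → w = 0.0137
R2 (z=14.0): low=0.75, fast=0.07, mid=0.63; AND[a·b] → w = 0.0331
R3 (z=22.2): low=0.75, low=0.24; AND[a·b] → w = 0.1800
R4 (z=-13.7): ¬low=1−0.75=0.25 → w = 0.2500
R5 (z=10.1): low=0.75, ¬high=1−0.30=0.70; AND[a·b] → w = 0.5250
Weighted average = (0.0137·-25.0 + 0.0331·14.0 + 0.1800·22.2 + 0.2500·-13.7 + 0.5250·10.1) / (0.0137 + 0.0331 + 0.1800 + 0.2500 + 0.5250)
  = 5.9948 / 1.0017 = 5.98

5.98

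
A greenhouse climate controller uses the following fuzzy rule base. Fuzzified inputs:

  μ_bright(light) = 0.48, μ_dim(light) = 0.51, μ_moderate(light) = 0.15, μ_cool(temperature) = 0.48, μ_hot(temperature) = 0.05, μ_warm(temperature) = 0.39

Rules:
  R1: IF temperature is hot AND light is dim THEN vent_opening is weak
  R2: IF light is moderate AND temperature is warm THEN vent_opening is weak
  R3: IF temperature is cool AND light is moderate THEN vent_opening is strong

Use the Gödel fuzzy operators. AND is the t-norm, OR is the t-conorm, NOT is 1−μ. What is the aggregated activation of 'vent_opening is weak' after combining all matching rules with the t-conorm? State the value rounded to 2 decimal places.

R1: hot=0.05, dim=0.51; AND[min(a, b)] → w = 0.05
R2: moderate=0.15, warm=0.39; AND[min(a, b)] → w = 0.15
R3: cool=0.48, moderate=0.15; AND[min(a, b)] → w = 0.15
Rules with consequent 'weak': {R1, R2} → strengths 0.05, 0.15
Aggregate via t-conorm [max(a, b)]: 0.15

0.15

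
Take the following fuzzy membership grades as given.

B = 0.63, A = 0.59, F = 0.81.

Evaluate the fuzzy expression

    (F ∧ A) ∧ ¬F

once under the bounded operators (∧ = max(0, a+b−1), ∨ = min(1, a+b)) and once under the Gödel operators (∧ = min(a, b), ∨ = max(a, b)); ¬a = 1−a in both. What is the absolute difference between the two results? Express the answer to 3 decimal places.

Under bounded:
  F ∧ A = max(0, a+b−1) on (0.81, 0.59) = 0.40
  ¬F = 1 − 0.81 = 0.19
  (F ∧ A) ∧ ¬F = max(0, a+b−1) on (0.40, 0.19) = 0.00
  → value = 0.0000
Under Gödel:
  F ∧ A = min(a, b) on (0.81, 0.59) = 0.59
  ¬F = 1 − 0.81 = 0.19
  (F ∧ A) ∧ ¬F = min(a, b) on (0.59, 0.19) = 0.19
  → value = 0.1900
|0.0000 − 0.1900| = 0.190

0.190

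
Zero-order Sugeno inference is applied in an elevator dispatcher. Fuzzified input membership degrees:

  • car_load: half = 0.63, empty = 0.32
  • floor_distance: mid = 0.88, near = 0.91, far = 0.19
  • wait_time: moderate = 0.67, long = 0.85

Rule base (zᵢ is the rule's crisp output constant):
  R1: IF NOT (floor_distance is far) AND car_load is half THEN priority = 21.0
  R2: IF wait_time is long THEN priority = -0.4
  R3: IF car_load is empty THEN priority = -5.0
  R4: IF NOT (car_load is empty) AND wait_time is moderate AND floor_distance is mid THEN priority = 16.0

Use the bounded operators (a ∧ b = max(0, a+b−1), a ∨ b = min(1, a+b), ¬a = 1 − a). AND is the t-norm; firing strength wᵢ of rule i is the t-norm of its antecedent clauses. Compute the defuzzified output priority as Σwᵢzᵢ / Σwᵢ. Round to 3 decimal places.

R1 (z=21.0): ¬far=1−0.19=0.81, half=0.63; AND[max(0, a+b−1)] → w = 0.44
R2 (z=-0.4): long=0.85 → w = 0.85
R3 (z=-5.0): empty=0.32 → w = 0.32
R4 (z=16.0): ¬empty=1−0.32=0.68, moderate=0.67, mid=0.88; AND[max(0, a+b−1)] → w = 0.23
Weighted average = (0.44·21.0 + 0.85·-0.4 + 0.32·-5.0 + 0.23·16.0) / (0.44 + 0.85 + 0.32 + 0.23)
  = 10.9800 / 1.8400 = 5.967

5.967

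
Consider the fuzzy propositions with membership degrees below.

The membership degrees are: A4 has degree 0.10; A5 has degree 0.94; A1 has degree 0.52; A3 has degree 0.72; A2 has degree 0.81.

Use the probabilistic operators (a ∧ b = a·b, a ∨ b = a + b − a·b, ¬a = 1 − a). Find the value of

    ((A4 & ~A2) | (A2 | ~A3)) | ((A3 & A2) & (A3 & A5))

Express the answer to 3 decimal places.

0.919

~A2 = 1 − 0.8100 = 0.1900
A4 & ~A2 = a·b on (0.1000, 0.1900) = 0.0190
~A3 = 1 − 0.7200 = 0.2800
A2 | ~A3 = a + b − a·b on (0.8100, 0.2800) = 0.8632
(A4 & ~A2) | (A2 | ~A3) = a + b − a·b on (0.0190, 0.8632) = 0.8658
A3 & A2 = a·b on (0.7200, 0.8100) = 0.5832
A3 & A5 = a·b on (0.7200, 0.9400) = 0.6768
(A3 & A2) & (A3 & A5) = a·b on (0.5832, 0.6768) = 0.3947
((A4 & ~A2) | (A2 | ~A3)) | ((A3 & A2) & (A3 & A5)) = a + b − a·b on (0.8658, 0.3947) = 0.9188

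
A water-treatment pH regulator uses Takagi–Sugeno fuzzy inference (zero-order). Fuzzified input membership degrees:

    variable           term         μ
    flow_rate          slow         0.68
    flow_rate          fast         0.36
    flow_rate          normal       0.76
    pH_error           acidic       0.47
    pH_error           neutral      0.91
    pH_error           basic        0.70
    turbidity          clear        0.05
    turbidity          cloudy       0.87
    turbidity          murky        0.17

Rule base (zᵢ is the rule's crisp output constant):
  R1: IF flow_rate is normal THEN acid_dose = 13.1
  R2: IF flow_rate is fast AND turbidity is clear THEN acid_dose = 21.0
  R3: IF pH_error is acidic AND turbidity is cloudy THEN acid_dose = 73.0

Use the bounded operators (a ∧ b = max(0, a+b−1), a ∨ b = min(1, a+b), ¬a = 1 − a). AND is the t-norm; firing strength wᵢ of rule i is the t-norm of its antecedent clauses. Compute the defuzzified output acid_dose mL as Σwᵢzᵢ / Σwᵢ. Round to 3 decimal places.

31.615

R1 (z=13.1): normal=0.76 → w = 0.76
R2 (z=21.0): fast=0.36, clear=0.05; AND[max(0, a+b−1)] → w = 0.00
R3 (z=73.0): acidic=0.47, cloudy=0.87; AND[max(0, a+b−1)] → w = 0.34
Weighted average = (0.76·13.1 + 0.00·21.0 + 0.34·73.0) / (0.76 + 0.00 + 0.34)
  = 34.7760 / 1.1000 = 31.615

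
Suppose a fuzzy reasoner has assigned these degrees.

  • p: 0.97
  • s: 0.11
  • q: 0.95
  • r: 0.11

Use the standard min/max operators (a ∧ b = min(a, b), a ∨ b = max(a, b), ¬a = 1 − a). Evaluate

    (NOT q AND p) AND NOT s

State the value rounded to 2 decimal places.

NOT q = 1 − 0.95 = 0.05
NOT q AND p = min(a, b) on (0.05, 0.97) = 0.05
NOT s = 1 − 0.11 = 0.89
(NOT q AND p) AND NOT s = min(a, b) on (0.05, 0.89) = 0.05

0.05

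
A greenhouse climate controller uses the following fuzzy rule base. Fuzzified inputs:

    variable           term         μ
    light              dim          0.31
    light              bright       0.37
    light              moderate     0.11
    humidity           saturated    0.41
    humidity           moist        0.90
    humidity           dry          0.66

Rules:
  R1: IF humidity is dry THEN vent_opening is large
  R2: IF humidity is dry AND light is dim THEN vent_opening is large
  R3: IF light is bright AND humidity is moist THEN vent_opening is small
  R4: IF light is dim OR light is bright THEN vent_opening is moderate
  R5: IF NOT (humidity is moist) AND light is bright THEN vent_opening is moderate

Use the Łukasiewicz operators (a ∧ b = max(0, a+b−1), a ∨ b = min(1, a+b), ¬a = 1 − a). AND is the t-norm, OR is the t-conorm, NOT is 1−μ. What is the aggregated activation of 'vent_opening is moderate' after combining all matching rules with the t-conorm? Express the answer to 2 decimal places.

R1: dry=0.66 → w = 0.66
R2: dry=0.66, dim=0.31; AND[max(0, a+b−1)] → w = 0.00
R3: bright=0.37, moist=0.90; AND[max(0, a+b−1)] → w = 0.27
R4: dim=0.31, bright=0.37; OR[min(1, a+b)] → w = 0.68
R5: ¬moist=1−0.90=0.10, bright=0.37; AND[max(0, a+b−1)] → w = 0.00
Rules with consequent 'moderate': {R4, R5} → strengths 0.68, 0.00
Aggregate via t-conorm [min(1, a+b)]: 0.68

0.68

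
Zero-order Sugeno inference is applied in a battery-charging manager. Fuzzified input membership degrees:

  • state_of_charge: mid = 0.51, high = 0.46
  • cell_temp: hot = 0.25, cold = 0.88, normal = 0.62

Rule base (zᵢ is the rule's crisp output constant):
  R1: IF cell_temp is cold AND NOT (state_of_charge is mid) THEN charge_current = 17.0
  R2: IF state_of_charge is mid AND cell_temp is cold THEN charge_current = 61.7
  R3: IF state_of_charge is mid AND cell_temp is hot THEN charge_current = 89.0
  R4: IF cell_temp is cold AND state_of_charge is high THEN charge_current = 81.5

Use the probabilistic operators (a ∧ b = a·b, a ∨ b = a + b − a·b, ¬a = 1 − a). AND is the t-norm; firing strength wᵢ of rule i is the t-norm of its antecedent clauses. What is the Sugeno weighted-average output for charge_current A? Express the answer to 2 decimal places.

56.19

R1 (z=17.0): cold=0.88, ¬mid=1−0.51=0.49; AND[a·b] → w = 0.4312
R2 (z=61.7): mid=0.51, cold=0.88; AND[a·b] → w = 0.4488
R3 (z=89.0): mid=0.51, hot=0.25; AND[a·b] → w = 0.1275
R4 (z=81.5): cold=0.88, high=0.46; AND[a·b] → w = 0.4048
Weighted average = (0.4312·17.0 + 0.4488·61.7 + 0.1275·89.0 + 0.4048·81.5) / (0.4312 + 0.4488 + 0.1275 + 0.4048)
  = 79.3601 / 1.4123 = 56.19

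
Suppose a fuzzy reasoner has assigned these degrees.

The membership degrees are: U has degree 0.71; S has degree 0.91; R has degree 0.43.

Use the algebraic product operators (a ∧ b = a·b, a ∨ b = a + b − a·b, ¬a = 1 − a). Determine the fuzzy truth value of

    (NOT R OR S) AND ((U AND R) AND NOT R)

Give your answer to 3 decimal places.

0.167

NOT R = 1 − 0.4300 = 0.5700
NOT R OR S = a + b − a·b on (0.5700, 0.9100) = 0.9613
U AND R = a·b on (0.7100, 0.4300) = 0.3053
NOT R = 1 − 0.4300 = 0.5700
(U AND R) AND NOT R = a·b on (0.3053, 0.5700) = 0.1740
(NOT R OR S) AND ((U AND R) AND NOT R) = a·b on (0.9613, 0.1740) = 0.1673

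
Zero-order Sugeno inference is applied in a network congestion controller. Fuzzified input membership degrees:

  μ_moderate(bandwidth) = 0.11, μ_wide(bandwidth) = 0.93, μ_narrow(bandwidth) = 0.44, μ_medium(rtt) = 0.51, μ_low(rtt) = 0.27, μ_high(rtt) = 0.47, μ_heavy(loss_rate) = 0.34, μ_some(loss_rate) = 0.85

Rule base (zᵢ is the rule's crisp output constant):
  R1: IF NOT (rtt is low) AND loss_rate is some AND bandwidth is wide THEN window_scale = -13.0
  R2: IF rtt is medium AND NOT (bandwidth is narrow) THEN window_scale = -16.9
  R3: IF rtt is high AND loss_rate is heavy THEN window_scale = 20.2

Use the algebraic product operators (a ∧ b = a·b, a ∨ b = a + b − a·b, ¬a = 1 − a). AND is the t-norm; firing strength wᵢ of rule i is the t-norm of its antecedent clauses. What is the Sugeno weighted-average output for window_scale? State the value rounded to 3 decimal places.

-8.901

R1 (z=-13.0): ¬low=1−0.27=0.73, some=0.85, wide=0.93; AND[a·b] → w = 0.5771
R2 (z=-16.9): medium=0.51, ¬narrow=1−0.44=0.56; AND[a·b] → w = 0.2856
R3 (z=20.2): high=0.47, heavy=0.34; AND[a·b] → w = 0.1598
Weighted average = (0.5771·-13.0 + 0.2856·-16.9 + 0.1598·20.2) / (0.5771 + 0.2856 + 0.1598)
  = -9.1005 / 1.0225 = -8.901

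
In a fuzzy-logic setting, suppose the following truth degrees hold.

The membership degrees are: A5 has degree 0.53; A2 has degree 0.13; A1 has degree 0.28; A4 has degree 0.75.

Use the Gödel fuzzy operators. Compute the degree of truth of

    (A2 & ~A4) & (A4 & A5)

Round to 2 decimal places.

~A4 = 1 − 0.75 = 0.25
A2 & ~A4 = min(a, b) on (0.13, 0.25) = 0.13
A4 & A5 = min(a, b) on (0.75, 0.53) = 0.53
(A2 & ~A4) & (A4 & A5) = min(a, b) on (0.13, 0.53) = 0.13

0.13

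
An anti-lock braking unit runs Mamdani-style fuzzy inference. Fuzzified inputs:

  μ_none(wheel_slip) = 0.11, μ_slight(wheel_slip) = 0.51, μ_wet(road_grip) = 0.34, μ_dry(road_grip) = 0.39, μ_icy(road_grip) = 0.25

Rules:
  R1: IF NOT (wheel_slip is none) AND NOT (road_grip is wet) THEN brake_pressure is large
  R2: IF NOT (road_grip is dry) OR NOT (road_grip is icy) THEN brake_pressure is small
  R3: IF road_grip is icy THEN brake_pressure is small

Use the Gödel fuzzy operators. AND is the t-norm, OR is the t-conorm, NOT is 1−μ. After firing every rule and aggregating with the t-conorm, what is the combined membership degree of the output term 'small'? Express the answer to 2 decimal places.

0.75

R1: ¬none=1−0.11=0.89, ¬wet=1−0.34=0.66; AND[min(a, b)] → w = 0.66
R2: ¬dry=1−0.39=0.61, ¬icy=1−0.25=0.75; OR[max(a, b)] → w = 0.75
R3: icy=0.25 → w = 0.25
Rules with consequent 'small': {R2, R3} → strengths 0.75, 0.25
Aggregate via t-conorm [max(a, b)]: 0.75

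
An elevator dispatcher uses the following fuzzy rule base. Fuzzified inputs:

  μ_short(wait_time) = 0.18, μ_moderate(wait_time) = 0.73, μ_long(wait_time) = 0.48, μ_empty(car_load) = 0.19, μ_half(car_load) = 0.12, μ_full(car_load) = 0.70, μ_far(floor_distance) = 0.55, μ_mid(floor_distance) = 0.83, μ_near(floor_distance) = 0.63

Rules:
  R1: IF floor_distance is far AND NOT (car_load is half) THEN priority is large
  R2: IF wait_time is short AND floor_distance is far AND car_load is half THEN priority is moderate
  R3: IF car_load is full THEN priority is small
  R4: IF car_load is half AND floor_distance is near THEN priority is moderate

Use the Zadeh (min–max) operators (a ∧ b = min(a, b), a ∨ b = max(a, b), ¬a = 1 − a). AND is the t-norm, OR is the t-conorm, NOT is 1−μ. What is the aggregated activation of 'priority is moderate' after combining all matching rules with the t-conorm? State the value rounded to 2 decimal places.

R1: far=0.55, ¬half=1−0.12=0.88; AND[min(a, b)] → w = 0.55
R2: short=0.18, far=0.55, half=0.12; AND[min(a, b)] → w = 0.12
R3: full=0.70 → w = 0.70
R4: half=0.12, near=0.63; AND[min(a, b)] → w = 0.12
Rules with consequent 'moderate': {R2, R4} → strengths 0.12, 0.12
Aggregate via t-conorm [max(a, b)]: 0.12

0.12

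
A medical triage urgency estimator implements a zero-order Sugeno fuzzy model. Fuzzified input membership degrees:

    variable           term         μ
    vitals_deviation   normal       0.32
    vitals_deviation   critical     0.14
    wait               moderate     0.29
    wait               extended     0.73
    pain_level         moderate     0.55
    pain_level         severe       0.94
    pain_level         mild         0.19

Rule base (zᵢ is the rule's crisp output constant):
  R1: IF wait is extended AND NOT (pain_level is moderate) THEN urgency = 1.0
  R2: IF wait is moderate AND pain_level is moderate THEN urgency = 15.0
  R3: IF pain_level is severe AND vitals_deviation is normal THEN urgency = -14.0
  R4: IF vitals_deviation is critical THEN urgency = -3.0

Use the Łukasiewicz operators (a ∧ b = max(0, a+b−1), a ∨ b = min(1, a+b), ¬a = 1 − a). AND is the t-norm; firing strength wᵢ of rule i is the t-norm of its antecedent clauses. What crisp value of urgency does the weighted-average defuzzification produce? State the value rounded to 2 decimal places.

-6.69

R1 (z=1.0): extended=0.73, ¬moderate=1−0.55=0.45; AND[max(0, a+b−1)] → w = 0.18
R2 (z=15.0): moderate=0.29, moderate=0.55; AND[max(0, a+b−1)] → w = 0.00
R3 (z=-14.0): severe=0.94, normal=0.32; AND[max(0, a+b−1)] → w = 0.26
R4 (z=-3.0): critical=0.14 → w = 0.14
Weighted average = (0.18·1.0 + 0.00·15.0 + 0.26·-14.0 + 0.14·-3.0) / (0.18 + 0.00 + 0.26 + 0.14)
  = -3.8800 / 0.5800 = -6.69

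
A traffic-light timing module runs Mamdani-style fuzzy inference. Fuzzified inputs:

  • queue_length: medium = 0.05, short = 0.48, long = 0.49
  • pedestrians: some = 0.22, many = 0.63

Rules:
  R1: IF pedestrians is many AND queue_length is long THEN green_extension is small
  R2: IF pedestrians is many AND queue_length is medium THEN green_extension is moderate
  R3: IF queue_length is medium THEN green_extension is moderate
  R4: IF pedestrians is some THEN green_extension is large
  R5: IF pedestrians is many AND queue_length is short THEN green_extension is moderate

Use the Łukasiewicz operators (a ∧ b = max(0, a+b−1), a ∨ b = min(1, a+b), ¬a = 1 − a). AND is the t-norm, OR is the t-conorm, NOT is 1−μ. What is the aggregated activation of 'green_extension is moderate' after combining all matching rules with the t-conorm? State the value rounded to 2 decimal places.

0.16

R1: many=0.63, long=0.49; AND[max(0, a+b−1)] → w = 0.12
R2: many=0.63, medium=0.05; AND[max(0, a+b−1)] → w = 0.00
R3: medium=0.05 → w = 0.05
R4: some=0.22 → w = 0.22
R5: many=0.63, short=0.48; AND[max(0, a+b−1)] → w = 0.11
Rules with consequent 'moderate': {R2, R3, R5} → strengths 0.00, 0.05, 0.11
Aggregate via t-conorm [min(1, a+b)]: 0.16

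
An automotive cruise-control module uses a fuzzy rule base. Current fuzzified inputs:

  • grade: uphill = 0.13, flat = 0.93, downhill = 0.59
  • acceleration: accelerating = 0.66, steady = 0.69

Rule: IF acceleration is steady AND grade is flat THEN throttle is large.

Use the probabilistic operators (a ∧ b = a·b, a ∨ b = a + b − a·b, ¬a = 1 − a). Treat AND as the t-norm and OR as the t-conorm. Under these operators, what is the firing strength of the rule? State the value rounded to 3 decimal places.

0.642

firing strength: steady=0.69, flat=0.93; AND[a·b] → w = 0.6417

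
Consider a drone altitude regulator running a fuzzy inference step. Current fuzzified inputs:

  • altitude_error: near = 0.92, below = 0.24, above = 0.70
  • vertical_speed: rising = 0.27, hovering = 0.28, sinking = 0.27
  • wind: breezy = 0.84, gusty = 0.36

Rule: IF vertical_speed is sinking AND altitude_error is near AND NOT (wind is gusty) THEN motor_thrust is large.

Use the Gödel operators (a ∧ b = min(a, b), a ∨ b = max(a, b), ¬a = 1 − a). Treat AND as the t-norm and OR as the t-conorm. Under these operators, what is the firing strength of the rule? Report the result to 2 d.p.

0.27

firing strength: sinking=0.27, near=0.92, ¬gusty=1−0.36=0.64; AND[min(a, b)] → w = 0.27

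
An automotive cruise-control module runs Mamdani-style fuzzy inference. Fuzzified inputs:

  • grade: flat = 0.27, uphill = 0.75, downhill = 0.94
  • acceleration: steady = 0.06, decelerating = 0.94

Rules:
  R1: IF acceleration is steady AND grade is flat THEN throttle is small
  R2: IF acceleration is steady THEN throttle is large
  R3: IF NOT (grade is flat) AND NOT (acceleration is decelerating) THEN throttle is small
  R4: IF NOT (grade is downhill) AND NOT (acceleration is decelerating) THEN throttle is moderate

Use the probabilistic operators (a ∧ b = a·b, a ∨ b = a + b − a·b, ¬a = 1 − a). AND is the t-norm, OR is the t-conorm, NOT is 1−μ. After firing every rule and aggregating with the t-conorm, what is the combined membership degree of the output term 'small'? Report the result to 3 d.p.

R1: steady=0.06, flat=0.27; AND[a·b] → w = 0.0162
R2: steady=0.06 → w = 0.0600
R3: ¬flat=1−0.27=0.73, ¬decelerating=1−0.94=0.06; AND[a·b] → w = 0.0438
R4: ¬downhill=1−0.94=0.06, ¬decelerating=1−0.94=0.06; AND[a·b] → w = 0.0036
Rules with consequent 'small': {R1, R3} → strengths 0.0162, 0.0438
Aggregate via t-conorm [a + b − a·b]: 0.0593

0.059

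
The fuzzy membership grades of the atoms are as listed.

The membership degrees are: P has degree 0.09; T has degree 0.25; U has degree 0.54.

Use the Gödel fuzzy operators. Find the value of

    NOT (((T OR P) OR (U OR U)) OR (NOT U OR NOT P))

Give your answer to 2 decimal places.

0.09

T OR P = max(a, b) on (0.25, 0.09) = 0.25
U OR U = max(a, b) on (0.54, 0.54) = 0.54
(T OR P) OR (U OR U) = max(a, b) on (0.25, 0.54) = 0.54
NOT U = 1 − 0.54 = 0.46
NOT P = 1 − 0.09 = 0.91
NOT U OR NOT P = max(a, b) on (0.46, 0.91) = 0.91
((T OR P) OR (U OR U)) OR (NOT U OR NOT P) = max(a, b) on (0.54, 0.91) = 0.91
NOT (((T OR P) OR (U OR U)) OR (NOT U OR NOT P)) = 1 − 0.91 = 0.09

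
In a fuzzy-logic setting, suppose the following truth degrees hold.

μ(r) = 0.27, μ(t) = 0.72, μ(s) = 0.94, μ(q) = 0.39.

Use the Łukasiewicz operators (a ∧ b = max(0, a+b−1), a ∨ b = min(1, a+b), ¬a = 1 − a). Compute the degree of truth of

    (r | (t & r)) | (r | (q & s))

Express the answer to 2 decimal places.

0.87

t & r = max(0, a+b−1) on (0.72, 0.27) = 0.00
r | (t & r) = min(1, a+b) on (0.27, 0.00) = 0.27
q & s = max(0, a+b−1) on (0.39, 0.94) = 0.33
r | (q & s) = min(1, a+b) on (0.27, 0.33) = 0.60
(r | (t & r)) | (r | (q & s)) = min(1, a+b) on (0.27, 0.60) = 0.87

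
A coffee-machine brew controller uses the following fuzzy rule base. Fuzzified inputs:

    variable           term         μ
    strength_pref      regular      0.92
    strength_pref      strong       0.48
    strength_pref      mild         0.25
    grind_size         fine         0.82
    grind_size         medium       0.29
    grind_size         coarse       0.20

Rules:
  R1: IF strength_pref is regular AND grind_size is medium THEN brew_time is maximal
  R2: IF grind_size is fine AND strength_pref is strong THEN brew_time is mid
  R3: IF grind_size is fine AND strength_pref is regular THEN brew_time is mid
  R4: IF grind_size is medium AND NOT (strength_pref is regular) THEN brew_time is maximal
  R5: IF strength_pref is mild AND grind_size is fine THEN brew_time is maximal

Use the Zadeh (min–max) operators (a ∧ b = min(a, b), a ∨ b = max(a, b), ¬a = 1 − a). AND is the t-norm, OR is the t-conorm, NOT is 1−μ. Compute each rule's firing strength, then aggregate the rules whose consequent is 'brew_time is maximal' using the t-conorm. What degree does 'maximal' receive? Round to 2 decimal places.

R1: regular=0.92, medium=0.29; AND[min(a, b)] → w = 0.29
R2: fine=0.82, strong=0.48; AND[min(a, b)] → w = 0.48
R3: fine=0.82, regular=0.92; AND[min(a, b)] → w = 0.82
R4: medium=0.29, ¬regular=1−0.92=0.08; AND[min(a, b)] → w = 0.08
R5: mild=0.25, fine=0.82; AND[min(a, b)] → w = 0.25
Rules with consequent 'maximal': {R1, R4, R5} → strengths 0.29, 0.08, 0.25
Aggregate via t-conorm [max(a, b)]: 0.29

0.29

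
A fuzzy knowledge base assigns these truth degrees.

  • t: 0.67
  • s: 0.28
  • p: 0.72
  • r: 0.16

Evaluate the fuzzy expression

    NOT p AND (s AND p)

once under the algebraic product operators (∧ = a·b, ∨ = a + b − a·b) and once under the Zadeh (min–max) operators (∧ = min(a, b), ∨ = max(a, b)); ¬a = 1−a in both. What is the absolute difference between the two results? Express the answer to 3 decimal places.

Under algebraic product:
  NOT p = 1 − 0.7200 = 0.2800
  s AND p = a·b on (0.2800, 0.7200) = 0.2016
  NOT p AND (s AND p) = a·b on (0.2800, 0.2016) = 0.0564
  → value = 0.0564
Under Zadeh (min–max):
  NOT p = 1 − 0.72 = 0.28
  s AND p = min(a, b) on (0.28, 0.72) = 0.28
  NOT p AND (s AND p) = min(a, b) on (0.28, 0.28) = 0.28
  → value = 0.2800
|0.0564 − 0.2800| = 0.224

0.224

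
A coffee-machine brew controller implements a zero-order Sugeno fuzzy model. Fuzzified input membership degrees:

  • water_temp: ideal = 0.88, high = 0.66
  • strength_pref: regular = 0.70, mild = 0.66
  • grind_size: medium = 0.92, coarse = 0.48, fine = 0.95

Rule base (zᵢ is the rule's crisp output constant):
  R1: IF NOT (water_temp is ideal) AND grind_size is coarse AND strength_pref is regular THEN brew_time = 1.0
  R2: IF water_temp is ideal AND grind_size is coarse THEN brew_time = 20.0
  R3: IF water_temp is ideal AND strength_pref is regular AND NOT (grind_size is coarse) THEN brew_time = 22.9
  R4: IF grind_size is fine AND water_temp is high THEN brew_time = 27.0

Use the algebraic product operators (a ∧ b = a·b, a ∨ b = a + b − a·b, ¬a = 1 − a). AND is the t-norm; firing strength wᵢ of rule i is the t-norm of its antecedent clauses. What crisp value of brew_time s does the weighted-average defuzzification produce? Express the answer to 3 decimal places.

R1 (z=1.0): ¬ideal=1−0.88=0.12, coarse=0.48, regular=0.70; AND[a·b] → w = 0.0403
R2 (z=20.0): ideal=0.88, coarse=0.48; AND[a·b] → w = 0.4224
R3 (z=22.9): ideal=0.88, regular=0.70, ¬coarse=1−0.48=0.52; AND[a·b] → w = 0.3203
R4 (z=27.0): fine=0.95, high=0.66; AND[a·b] → w = 0.6270
Weighted average = (0.0403·1.0 + 0.4224·20.0 + 0.3203·22.9 + 0.6270·27.0) / (0.0403 + 0.4224 + 0.3203 + 0.6270)
  = 32.7526 / 1.4100 = 23.228

23.228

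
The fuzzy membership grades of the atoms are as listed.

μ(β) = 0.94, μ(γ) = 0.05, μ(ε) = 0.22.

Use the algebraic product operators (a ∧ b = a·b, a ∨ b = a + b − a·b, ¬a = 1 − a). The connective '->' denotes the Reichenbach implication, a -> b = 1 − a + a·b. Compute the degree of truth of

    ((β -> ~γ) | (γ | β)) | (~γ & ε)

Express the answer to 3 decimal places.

0.998

~γ = 1 − 0.0500 = 0.9500
β -> ~γ  [Reichenbach: 1 − a + a·b] with a=0.9400, b=0.9500 → 0.9530
γ | β = a + b − a·b on (0.0500, 0.9400) = 0.9430
(β -> ~γ) | (γ | β) = a + b − a·b on (0.9530, 0.9430) = 0.9973
~γ = 1 − 0.0500 = 0.9500
~γ & ε = a·b on (0.9500, 0.2200) = 0.2090
((β -> ~γ) | (γ | β)) | (~γ & ε) = a + b − a·b on (0.9973, 0.2090) = 0.9979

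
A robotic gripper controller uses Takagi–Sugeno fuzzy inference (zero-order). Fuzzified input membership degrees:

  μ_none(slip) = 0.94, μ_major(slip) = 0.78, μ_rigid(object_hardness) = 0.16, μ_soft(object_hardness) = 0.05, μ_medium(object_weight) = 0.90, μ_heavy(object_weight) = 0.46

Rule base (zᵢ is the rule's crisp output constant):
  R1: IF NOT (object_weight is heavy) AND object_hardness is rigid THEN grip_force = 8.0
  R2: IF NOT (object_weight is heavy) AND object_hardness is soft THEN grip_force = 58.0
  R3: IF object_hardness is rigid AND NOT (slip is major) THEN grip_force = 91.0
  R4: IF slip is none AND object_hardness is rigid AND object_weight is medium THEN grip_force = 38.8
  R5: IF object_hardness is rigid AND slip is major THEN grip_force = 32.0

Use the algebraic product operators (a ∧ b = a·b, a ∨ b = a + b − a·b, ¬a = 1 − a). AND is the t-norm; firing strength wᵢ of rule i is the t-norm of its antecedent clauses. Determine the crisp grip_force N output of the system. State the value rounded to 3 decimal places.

35.977

R1 (z=8.0): ¬heavy=1−0.46=0.54, rigid=0.16; AND[a·b] → w = 0.0864
R2 (z=58.0): ¬heavy=1−0.46=0.54, soft=0.05; AND[a·b] → w = 0.0270
R3 (z=91.0): rigid=0.16, ¬major=1−0.78=0.22; AND[a·b] → w = 0.0352
R4 (z=38.8): none=0.94, rigid=0.16, medium=0.90; AND[a·b] → w = 0.1354
R5 (z=32.0): rigid=0.16, major=0.78; AND[a·b] → w = 0.1248
Weighted average = (0.0864·8.0 + 0.0270·58.0 + 0.0352·91.0 + 0.1354·38.8 + 0.1248·32.0) / (0.0864 + 0.0270 + 0.0352 + 0.1354 + 0.1248)
  = 14.7060 / 0.4088 = 35.977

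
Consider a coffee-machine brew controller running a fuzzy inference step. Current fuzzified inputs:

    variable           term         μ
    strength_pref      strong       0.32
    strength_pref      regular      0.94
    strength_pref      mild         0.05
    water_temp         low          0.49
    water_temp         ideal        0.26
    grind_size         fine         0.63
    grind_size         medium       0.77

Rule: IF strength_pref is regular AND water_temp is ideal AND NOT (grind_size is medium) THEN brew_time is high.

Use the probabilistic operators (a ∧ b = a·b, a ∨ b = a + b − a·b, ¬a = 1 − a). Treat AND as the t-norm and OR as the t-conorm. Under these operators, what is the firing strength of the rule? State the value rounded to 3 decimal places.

0.056

firing strength: regular=0.94, ideal=0.26, ¬medium=1−0.77=0.23; AND[a·b] → w = 0.0562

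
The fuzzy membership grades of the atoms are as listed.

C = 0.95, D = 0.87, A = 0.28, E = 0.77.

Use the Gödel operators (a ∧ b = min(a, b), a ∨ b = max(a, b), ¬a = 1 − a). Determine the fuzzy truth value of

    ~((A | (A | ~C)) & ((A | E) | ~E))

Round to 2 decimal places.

~C = 1 − 0.95 = 0.05
A | ~C = max(a, b) on (0.28, 0.05) = 0.28
A | (A | ~C) = max(a, b) on (0.28, 0.28) = 0.28
A | E = max(a, b) on (0.28, 0.77) = 0.77
~E = 1 − 0.77 = 0.23
(A | E) | ~E = max(a, b) on (0.77, 0.23) = 0.77
(A | (A | ~C)) & ((A | E) | ~E) = min(a, b) on (0.28, 0.77) = 0.28
~((A | (A | ~C)) & ((A | E) | ~E)) = 1 − 0.28 = 0.72

0.72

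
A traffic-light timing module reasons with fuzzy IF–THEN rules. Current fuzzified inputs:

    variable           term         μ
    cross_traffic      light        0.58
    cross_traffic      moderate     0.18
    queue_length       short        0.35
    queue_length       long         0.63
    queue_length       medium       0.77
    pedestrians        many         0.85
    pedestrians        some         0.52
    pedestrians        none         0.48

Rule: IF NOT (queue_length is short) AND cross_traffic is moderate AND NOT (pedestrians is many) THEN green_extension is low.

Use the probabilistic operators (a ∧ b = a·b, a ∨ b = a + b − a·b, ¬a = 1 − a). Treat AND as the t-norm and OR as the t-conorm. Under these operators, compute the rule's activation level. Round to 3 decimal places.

firing strength: ¬short=1−0.35=0.65, moderate=0.18, ¬many=1−0.85=0.15; AND[a·b] → w = 0.0176

0.018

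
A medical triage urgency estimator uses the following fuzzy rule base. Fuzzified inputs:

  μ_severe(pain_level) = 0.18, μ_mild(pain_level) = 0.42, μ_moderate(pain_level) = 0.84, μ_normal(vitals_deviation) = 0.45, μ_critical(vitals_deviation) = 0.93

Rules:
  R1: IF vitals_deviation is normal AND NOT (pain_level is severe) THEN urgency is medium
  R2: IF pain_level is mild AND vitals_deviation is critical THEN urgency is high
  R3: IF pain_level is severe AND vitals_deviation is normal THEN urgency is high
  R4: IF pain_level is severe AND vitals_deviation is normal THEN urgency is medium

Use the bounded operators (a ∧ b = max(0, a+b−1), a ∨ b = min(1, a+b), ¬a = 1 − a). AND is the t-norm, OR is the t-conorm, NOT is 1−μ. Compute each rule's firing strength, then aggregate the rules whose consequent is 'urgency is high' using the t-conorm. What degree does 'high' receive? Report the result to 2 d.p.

0.35

R1: normal=0.45, ¬severe=1−0.18=0.82; AND[max(0, a+b−1)] → w = 0.27
R2: mild=0.42, critical=0.93; AND[max(0, a+b−1)] → w = 0.35
R3: severe=0.18, normal=0.45; AND[max(0, a+b−1)] → w = 0.00
R4: severe=0.18, normal=0.45; AND[max(0, a+b−1)] → w = 0.00
Rules with consequent 'high': {R2, R3} → strengths 0.35, 0.00
Aggregate via t-conorm [min(1, a+b)]: 0.35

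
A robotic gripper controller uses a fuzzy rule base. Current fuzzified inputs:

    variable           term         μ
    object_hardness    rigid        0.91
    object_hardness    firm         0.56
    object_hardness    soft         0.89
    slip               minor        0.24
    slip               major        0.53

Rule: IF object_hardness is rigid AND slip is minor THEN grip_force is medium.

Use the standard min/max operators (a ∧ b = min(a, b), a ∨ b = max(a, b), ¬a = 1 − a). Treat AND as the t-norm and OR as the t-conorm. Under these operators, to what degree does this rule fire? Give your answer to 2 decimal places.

0.24

firing strength: rigid=0.91, minor=0.24; AND[min(a, b)] → w = 0.24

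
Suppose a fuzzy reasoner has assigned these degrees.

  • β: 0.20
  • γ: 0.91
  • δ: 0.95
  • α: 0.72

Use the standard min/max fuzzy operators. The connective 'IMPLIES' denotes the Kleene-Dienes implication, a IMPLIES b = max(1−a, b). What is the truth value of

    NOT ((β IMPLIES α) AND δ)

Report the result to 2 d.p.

0.20

β IMPLIES α  [Kleene-Dienes: max(1−a, b)] with a=0.20, b=0.72 → 0.80
(β IMPLIES α) AND δ = min(a, b) on (0.80, 0.95) = 0.80
NOT ((β IMPLIES α) AND δ) = 1 − 0.80 = 0.20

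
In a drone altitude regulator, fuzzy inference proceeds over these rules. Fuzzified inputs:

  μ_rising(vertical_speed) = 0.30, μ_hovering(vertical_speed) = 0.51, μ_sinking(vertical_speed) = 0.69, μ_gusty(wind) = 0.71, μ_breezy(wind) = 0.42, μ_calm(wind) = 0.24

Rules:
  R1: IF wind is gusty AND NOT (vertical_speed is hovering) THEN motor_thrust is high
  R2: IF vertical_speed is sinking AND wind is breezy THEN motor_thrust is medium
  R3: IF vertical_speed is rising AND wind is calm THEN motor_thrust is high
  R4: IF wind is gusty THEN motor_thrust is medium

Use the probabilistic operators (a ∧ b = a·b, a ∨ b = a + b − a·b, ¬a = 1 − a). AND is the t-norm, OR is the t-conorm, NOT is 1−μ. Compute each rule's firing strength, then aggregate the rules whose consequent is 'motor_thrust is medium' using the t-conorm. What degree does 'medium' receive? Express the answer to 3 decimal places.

R1: gusty=0.71, ¬hovering=1−0.51=0.49; AND[a·b] → w = 0.3479
R2: sinking=0.69, breezy=0.42; AND[a·b] → w = 0.2898
R3: rising=0.30, calm=0.24; AND[a·b] → w = 0.0720
R4: gusty=0.71 → w = 0.7100
Rules with consequent 'medium': {R2, R4} → strengths 0.2898, 0.7100
Aggregate via t-conorm [a + b − a·b]: 0.7940

0.794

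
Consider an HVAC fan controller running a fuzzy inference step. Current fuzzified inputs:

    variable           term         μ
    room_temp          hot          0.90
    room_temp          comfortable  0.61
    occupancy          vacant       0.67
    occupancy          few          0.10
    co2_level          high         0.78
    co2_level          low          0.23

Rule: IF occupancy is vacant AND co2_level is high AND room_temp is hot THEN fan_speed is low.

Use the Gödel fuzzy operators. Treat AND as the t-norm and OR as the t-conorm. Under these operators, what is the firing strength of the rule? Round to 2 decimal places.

0.67

firing strength: vacant=0.67, high=0.78, hot=0.90; AND[min(a, b)] → w = 0.67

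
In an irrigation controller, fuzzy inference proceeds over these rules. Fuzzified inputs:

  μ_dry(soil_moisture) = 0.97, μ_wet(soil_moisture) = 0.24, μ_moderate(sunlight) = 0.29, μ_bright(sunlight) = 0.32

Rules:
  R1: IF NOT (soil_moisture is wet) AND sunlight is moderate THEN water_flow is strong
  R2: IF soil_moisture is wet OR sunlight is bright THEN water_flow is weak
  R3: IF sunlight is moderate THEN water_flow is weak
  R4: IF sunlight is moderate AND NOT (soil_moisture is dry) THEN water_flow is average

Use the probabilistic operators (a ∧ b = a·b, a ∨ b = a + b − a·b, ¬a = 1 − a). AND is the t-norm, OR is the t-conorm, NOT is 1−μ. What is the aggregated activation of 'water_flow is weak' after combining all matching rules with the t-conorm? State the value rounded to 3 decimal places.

0.633

R1: ¬wet=1−0.24=0.76, moderate=0.29; AND[a·b] → w = 0.2204
R2: wet=0.24, bright=0.32; OR[a + b − a·b] → w = 0.4832
R3: moderate=0.29 → w = 0.2900
R4: moderate=0.29, ¬dry=1−0.97=0.03; AND[a·b] → w = 0.0087
Rules with consequent 'weak': {R2, R3} → strengths 0.4832, 0.2900
Aggregate via t-conorm [a + b − a·b]: 0.6331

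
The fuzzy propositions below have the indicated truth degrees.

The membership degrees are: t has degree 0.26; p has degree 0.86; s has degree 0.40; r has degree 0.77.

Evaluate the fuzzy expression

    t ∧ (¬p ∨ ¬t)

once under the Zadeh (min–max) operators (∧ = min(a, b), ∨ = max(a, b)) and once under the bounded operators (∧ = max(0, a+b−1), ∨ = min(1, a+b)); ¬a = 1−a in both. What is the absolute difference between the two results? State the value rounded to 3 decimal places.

Under Zadeh (min–max):
  ¬p = 1 − 0.86 = 0.14
  ¬t = 1 − 0.26 = 0.74
  ¬p ∨ ¬t = max(a, b) on (0.14, 0.74) = 0.74
  t ∧ (¬p ∨ ¬t) = min(a, b) on (0.26, 0.74) = 0.26
  → value = 0.2600
Under bounded:
  ¬p = 1 − 0.86 = 0.14
  ¬t = 1 − 0.26 = 0.74
  ¬p ∨ ¬t = min(1, a+b) on (0.14, 0.74) = 0.88
  t ∧ (¬p ∨ ¬t) = max(0, a+b−1) on (0.26, 0.88) = 0.14
  → value = 0.1400
|0.2600 − 0.1400| = 0.120

0.120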